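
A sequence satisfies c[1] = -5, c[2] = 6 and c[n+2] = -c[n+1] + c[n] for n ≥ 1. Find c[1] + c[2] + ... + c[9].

c[3] = -6 + (-5) = -11
c[4] = -(-11) + 6 = 17
c[5] = -17 + (-11) = -28
c[6] = -(-28) + 17 = 45
c[7] = -45 + (-28) = -73
c[8] = -(-73) + 45 = 118
c[9] = -118 + (-73) = -191
Sum = (-5) + 6 + (-11) + 17 + (-28) + 45 + (-73) + 118 + (-191) = -122

-122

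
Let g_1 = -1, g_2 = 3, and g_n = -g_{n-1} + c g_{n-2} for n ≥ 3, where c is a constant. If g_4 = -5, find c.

g_3 = -3 - c
g_4 = 3 + 4c
So 3 + 4c = -5, giving c = -2.

-2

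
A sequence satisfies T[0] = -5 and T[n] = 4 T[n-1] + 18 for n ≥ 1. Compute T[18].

68719476730

The fixed point is 18/(1 - 4) = -6, so T[n] + 6 = 4(T[n-1] + 6).
Hence T[n] = 1·4^n - 6.
T[18] = 1·4^{18} - 6 = 1·68719476736 - 6 = 68719476730.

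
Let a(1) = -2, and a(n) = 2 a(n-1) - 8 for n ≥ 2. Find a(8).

a(2) = 2(-2) - 8 = -12
a(3) = 2(-12) - 8 = -32
a(4) = 2(-32) - 8 = -72
a(5) = 2(-72) - 8 = -152
a(6) = 2(-152) - 8 = -312
a(7) = 2(-312) - 8 = -632
a(8) = 2(-632) - 8 = -1272

-1272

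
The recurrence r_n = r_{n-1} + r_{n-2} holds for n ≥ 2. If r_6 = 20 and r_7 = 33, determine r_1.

Rearranging, r_{n-2} = r_n - r_{n-1}.
r_5 = 33 - 20 = 13
r_4 = 20 - 13 = 7
r_3 = 13 - 7 = 6
r_2 = 7 - 6 = 1
r_1 = 6 - 1 = 5

5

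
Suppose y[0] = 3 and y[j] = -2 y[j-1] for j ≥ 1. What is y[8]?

y[1] = -2*3 = -6
y[2] = -2*(-6) = 12
y[3] = -2*12 = -24
y[4] = -2*(-24) = 48
y[5] = -2*48 = -96
y[6] = -2*(-96) = 192
y[7] = -2*192 = -384
y[8] = -2*(-384) = 768

768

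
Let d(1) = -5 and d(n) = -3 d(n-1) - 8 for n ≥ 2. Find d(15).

-14348909

The fixed point is -8/(1 + 3) = -2, so d(n) + 2 = -3(d(n-1) + 2).
Hence d(n) = -3·(-3)^{n-1} - 2.
d(15) = -3·(-3)^{14} - 2 = -3·4782969 - 2 = -14348909.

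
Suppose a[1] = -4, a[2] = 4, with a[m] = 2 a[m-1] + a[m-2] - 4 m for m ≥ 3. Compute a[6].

a[3] = 2*4 + (-4) - 12 = -8
a[4] = 2*(-8) + 4 - 16 = -28
a[5] = 2*(-28) + (-8) - 20 = -84
a[6] = 2*(-84) + (-28) - 24 = -220

-220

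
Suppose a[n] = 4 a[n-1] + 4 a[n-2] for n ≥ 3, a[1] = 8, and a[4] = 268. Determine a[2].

7

Let a[2] = z.
a[3] = 32 + 4z
a[4] = 128 + 20z
So 128 + 20z = 268, giving z = 7.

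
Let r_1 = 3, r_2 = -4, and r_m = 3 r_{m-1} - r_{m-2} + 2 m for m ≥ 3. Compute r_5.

r_3 = 3(-4) - 3 + 6 = -9
r_4 = 3(-9) - (-4) + 8 = -15
r_5 = 3(-15) - (-9) + 10 = -26

-26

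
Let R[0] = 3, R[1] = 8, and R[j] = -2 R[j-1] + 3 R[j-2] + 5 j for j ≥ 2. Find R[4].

-37

R[2] = -2·8 + 3·3 + 10 = 3
R[3] = -2·3 + 3·8 + 15 = 33
R[4] = -2·33 + 3·3 + 20 = -37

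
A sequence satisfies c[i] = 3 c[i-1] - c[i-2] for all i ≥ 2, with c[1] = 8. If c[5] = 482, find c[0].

Let c[0] = y.
c[2] = 24 - y
c[3] = 64 - 3y
c[4] = 168 - 8y
c[5] = 440 - 21y
So 440 - 21y = 482, giving y = -2.

-2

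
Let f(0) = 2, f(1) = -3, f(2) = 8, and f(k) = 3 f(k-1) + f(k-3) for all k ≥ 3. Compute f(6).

725

f(3) = 3·8 + 2 = 26
f(4) = 3·26 + (-3) = 75
f(5) = 3·75 + 8 = 233
f(6) = 3·233 + 26 = 725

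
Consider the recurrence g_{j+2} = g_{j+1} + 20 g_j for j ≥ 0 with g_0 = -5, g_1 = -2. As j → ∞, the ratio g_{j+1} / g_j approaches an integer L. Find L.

The characteristic equation is r^2 - r - 20 = 0, which factors as (r - 5)(r + 4) = 0.
So the roots are 5 and -4. Since |5| > |-4| and the coefficient of 5^j is non-zero, the ratio tends to 5.

5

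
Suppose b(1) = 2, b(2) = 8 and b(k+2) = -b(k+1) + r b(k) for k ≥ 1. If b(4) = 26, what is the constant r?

b(3) = -8 + 2r
b(4) = 8 + 6r
So 8 + 6r = 26, giving r = 3.

3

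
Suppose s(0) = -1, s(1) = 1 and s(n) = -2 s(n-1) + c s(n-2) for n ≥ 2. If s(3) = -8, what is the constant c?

s(2) = -2 - c
s(3) = 4 + 3c
So 4 + 3c = -8, giving c = -4.

-4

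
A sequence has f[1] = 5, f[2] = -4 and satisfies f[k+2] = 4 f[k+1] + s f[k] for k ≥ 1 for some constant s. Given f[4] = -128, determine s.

-4

f[3] = -16 + 5s
f[4] = -64 + 16s
So -64 + 16s = -128, giving s = -4.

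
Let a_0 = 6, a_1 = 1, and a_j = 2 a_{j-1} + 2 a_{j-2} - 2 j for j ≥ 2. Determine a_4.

a_2 = 2*1 + 2*6 - 4 = 10
a_3 = 2*10 + 2*1 - 6 = 16
a_4 = 2*16 + 2*10 - 8 = 44

44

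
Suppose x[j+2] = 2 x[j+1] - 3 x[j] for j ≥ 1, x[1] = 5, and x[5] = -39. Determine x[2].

Let x[2] = w.
x[3] = -15 + 2w
x[4] = -30 + w
x[5] = -15 - 4w
So -15 - 4w = -39, giving w = 6.

6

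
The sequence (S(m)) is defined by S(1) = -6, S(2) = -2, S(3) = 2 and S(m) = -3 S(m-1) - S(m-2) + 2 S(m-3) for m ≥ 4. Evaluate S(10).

-2480

S(4) = -3(2) - (-2) + 2(-6) = -16
S(5) = -3(-16) - 2 + 2(-2) = 42
S(6) = -3(42) - (-16) + 2(2) = -106
S(7) = -3(-106) - 42 + 2(-16) = 244
S(8) = -3(244) - (-106) + 2(42) = -542
S(9) = -3(-542) - 244 + 2(-106) = 1170
S(10) = -3(1170) - (-542) + 2(244) = -2480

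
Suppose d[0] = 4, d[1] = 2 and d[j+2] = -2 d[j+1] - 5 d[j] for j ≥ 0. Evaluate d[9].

2642

d[2] = -2·2 - 5·4 = -24
d[3] = -2·(-24) - 5·2 = 38
d[4] = -2·38 - 5·(-24) = 44
d[5] = -2·44 - 5·38 = -278
d[6] = -2·(-278) - 5·44 = 336
d[7] = -2·336 - 5·(-278) = 718
d[8] = -2·718 - 5·336 = -3116
d[9] = -2·(-3116) - 5·718 = 2642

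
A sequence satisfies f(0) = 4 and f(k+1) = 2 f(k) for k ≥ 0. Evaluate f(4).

64

f(1) = 2(4) = 8
f(2) = 2(8) = 16
f(3) = 2(16) = 32
f(4) = 2(32) = 64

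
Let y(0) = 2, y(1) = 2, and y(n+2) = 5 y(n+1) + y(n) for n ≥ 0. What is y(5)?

1672

y(2) = 5(2) + 2 = 12
y(3) = 5(12) + 2 = 62
y(4) = 5(62) + 12 = 322
y(5) = 5(322) + 62 = 1672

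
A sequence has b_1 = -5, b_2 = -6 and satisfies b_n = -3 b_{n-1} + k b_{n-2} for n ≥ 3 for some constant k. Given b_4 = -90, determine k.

b_3 = 18 - 5k
b_4 = -54 + 9k
So -54 + 9k = -90, giving k = -4.

-4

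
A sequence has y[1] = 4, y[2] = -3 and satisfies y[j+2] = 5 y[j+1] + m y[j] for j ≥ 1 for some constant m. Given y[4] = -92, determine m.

-1

y[3] = -15 + 4m
y[4] = -75 + 17m
So -75 + 17m = -92, giving m = -1.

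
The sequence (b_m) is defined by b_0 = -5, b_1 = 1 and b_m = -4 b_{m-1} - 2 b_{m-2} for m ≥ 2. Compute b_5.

b_2 = -4·1 - 2·(-5) = 6
b_3 = -4·6 - 2·1 = -26
b_4 = -4·(-26) - 2·6 = 92
b_5 = -4·92 - 2·(-26) = -316

-316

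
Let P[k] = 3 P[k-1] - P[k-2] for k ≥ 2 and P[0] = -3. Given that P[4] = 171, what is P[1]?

Let P[1] = y.
P[2] = 3 + 3y
P[3] = 9 + 8y
P[4] = 24 + 21y
So 24 + 21y = 171, giving y = 7.

7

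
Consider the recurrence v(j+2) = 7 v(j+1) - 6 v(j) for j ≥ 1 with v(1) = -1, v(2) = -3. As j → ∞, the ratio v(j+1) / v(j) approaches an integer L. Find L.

The characteristic equation is r^2 - 7r + 6 = 0, which factors as (r - 6)(r - 1) = 0.
So the roots are 6 and 1. Since |6| > |1| and the coefficient of 6^j is non-zero, the ratio tends to 6.

6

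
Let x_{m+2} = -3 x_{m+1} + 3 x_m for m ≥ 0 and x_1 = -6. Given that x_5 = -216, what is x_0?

-6

Let x_0 = v.
x_2 = 18 + 3v
x_3 = -72 - 9v
x_4 = 270 + 36v
x_5 = -1026 - 135v
So -1026 - 135v = -216, giving v = -6.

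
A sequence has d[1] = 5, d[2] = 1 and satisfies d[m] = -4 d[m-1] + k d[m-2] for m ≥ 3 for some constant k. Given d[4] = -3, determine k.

d[3] = -4 + 5k
d[4] = 16 - 19k
So 16 - 19k = -3, giving k = 1.

1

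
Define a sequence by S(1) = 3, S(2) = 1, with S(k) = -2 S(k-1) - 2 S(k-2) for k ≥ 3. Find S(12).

S(3) = -2·1 - 2·3 = -8
S(4) = -2·(-8) - 2·1 = 14
S(5) = -2·14 - 2·(-8) = -12
S(6) = -2·(-12) - 2·14 = -4
S(7) = -2·(-4) - 2·(-12) = 32
S(8) = -2·32 - 2·(-4) = -56
S(9) = -2·(-56) - 2·32 = 48
S(10) = -2·48 - 2·(-56) = 16
S(11) = -2·16 - 2·48 = -128
S(12) = -2·(-128) - 2·16 = 224

224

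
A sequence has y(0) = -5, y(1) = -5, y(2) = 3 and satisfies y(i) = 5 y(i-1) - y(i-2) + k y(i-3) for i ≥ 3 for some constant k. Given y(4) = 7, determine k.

3

y(3) = 20 - 5k
y(4) = 97 - 30k
So 97 - 30k = 7, giving k = 3.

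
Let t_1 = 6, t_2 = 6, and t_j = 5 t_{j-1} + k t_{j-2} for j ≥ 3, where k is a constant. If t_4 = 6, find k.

t_3 = 30 + 6k
t_4 = 150 + 36k
So 150 + 36k = 6, giving k = -4.

-4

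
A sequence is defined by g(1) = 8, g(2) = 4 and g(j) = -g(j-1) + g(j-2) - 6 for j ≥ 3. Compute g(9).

-34

g(3) = -4 + 8 - 6 = -2
g(4) = -(-2) + 4 - 6 = 0
g(5) = -0 + (-2) - 6 = -8
g(6) = -(-8) + 0 - 6 = 2
g(7) = -2 + (-8) - 6 = -16
g(8) = -(-16) + 2 - 6 = 12
g(9) = -12 + (-16) - 6 = -34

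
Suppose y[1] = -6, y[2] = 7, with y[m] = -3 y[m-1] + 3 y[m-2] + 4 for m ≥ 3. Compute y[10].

385402

y[3] = -3(7) + 3(-6) + 4 = -35
y[4] = -3(-35) + 3(7) + 4 = 130
y[5] = -3(130) + 3(-35) + 4 = -491
y[6] = -3(-491) + 3(130) + 4 = 1867
y[7] = -3(1867) + 3(-491) + 4 = -7070
y[8] = -3(-7070) + 3(1867) + 4 = 26815
y[9] = -3(26815) + 3(-7070) + 4 = -101651
y[10] = -3(-101651) + 3(26815) + 4 = 385402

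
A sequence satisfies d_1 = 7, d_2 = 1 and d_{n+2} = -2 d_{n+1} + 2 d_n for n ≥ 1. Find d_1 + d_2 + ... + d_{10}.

d_3 = -2(1) + 2(7) = 12
d_4 = -2(12) + 2(1) = -22
d_5 = -2(-22) + 2(12) = 68
d_6 = -2(68) + 2(-22) = -180
d_7 = -2(-180) + 2(68) = 496
d_8 = -2(496) + 2(-180) = -1352
d_9 = -2(-1352) + 2(496) = 3696
d_{10} = -2(3696) + 2(-1352) = -10096
Sum = 7 + 1 + 12 + (-22) + 68 + (-180) + 496 + (-1352) + 3696 + (-10096) = -7370

-7370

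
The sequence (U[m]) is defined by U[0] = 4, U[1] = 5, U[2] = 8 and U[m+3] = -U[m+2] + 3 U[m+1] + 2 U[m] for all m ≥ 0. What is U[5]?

U[3] = -8 + 3*5 + 2*4 = 15
U[4] = -15 + 3*8 + 2*5 = 19
U[5] = -19 + 3*15 + 2*8 = 42

42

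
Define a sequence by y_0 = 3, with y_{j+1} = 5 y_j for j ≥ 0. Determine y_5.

y_1 = 5*3 = 15
y_2 = 5*15 = 75
y_3 = 5*75 = 375
y_4 = 5*375 = 1875
y_5 = 5*1875 = 9375

9375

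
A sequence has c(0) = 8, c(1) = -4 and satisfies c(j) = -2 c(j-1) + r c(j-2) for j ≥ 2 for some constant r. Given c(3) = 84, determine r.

-5

c(2) = 8 + 8r
c(3) = -16 - 20r
So -16 - 20r = 84, giving r = -5.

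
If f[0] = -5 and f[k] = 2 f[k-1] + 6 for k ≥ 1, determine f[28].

268435450

The fixed point is 6/(1 - 2) = -6, so f[k] + 6 = 2(f[k-1] + 6).
Hence f[k] = 1·2^k - 6.
f[28] = 1·2^{28} - 6 = 1·268435456 - 6 = 268435450.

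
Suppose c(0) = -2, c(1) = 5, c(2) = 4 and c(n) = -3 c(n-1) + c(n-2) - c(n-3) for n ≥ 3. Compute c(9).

-6651

c(3) = -3·4 + 5 - (-2) = -5
c(4) = -3·(-5) + 4 - 5 = 14
c(5) = -3·14 + (-5) - 4 = -51
c(6) = -3·(-51) + 14 - (-5) = 172
c(7) = -3·172 + (-51) - 14 = -581
c(8) = -3·(-581) + 172 - (-51) = 1966
c(9) = -3·1966 + (-581) - 172 = -6651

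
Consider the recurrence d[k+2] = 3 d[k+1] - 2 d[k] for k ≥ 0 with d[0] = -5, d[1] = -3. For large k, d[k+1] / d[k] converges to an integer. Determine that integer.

2

The characteristic equation is r^2 - 3r + 2 = 0, which factors as (r - 2)(r - 1) = 0.
So the roots are 2 and 1. Since |2| > |1| and the coefficient of 2^k is non-zero, the ratio tends to 2.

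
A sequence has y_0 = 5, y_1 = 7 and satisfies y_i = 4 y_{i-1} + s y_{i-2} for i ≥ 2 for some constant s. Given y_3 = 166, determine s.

y_2 = 28 + 5s
y_3 = 112 + 27s
So 112 + 27s = 166, giving s = 2.

2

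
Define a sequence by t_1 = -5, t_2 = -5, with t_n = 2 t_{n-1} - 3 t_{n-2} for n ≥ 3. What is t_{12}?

985

t_3 = 2·(-5) - 3·(-5) = 5
t_4 = 2·5 - 3·(-5) = 25
t_5 = 2·25 - 3·5 = 35
t_6 = 2·35 - 3·25 = -5
t_7 = 2·(-5) - 3·35 = -115
t_8 = 2·(-115) - 3·(-5) = -215
t_9 = 2·(-215) - 3·(-115) = -85
t_{10} = 2·(-85) - 3·(-215) = 475
t_{11} = 2·475 - 3·(-85) = 1205
t_{12} = 2·1205 - 3·475 = 985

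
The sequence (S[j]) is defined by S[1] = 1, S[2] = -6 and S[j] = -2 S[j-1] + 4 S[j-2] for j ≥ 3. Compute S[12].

-659456

S[3] = -2*(-6) + 4*1 = 16
S[4] = -2*16 + 4*(-6) = -56
S[5] = -2*(-56) + 4*16 = 176
S[6] = -2*176 + 4*(-56) = -576
S[7] = -2*(-576) + 4*176 = 1856
S[8] = -2*1856 + 4*(-576) = -6016
S[9] = -2*(-6016) + 4*1856 = 19456
S[10] = -2*19456 + 4*(-6016) = -62976
S[11] = -2*(-62976) + 4*19456 = 203776
S[12] = -2*203776 + 4*(-62976) = -659456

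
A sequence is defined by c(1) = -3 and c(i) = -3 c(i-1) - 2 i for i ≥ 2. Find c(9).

-13947

c(2) = -3(-3) - 4 = 5
c(3) = -3(5) - 6 = -21
c(4) = -3(-21) - 8 = 55
c(5) = -3(55) - 10 = -175
c(6) = -3(-175) - 12 = 513
c(7) = -3(513) - 14 = -1553
c(8) = -3(-1553) - 16 = 4643
c(9) = -3(4643) - 18 = -13947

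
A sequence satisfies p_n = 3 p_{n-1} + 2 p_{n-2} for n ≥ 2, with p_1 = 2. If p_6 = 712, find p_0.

-1

Let p_0 = x.
p_2 = 6 + 2x
p_3 = 22 + 6x
p_4 = 78 + 22x
p_5 = 278 + 78x
p_6 = 990 + 278x
So 990 + 278x = 712, giving x = -1.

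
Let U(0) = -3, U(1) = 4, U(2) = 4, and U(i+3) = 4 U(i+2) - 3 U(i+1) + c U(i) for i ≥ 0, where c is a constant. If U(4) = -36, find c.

5

U(3) = 4 - 3c
U(4) = 4 - 8c
So 4 - 8c = -36, giving c = 5.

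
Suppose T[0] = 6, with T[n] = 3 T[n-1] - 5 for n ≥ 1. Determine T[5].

853

T[1] = 3*6 - 5 = 13
T[2] = 3*13 - 5 = 34
T[3] = 3*34 - 5 = 97
T[4] = 3*97 - 5 = 286
T[5] = 3*286 - 5 = 853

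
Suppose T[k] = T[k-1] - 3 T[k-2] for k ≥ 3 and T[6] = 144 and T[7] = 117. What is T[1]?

Rearranging, T[k-2] = (T[k] - T[k-1]) / -3.
T[5] = (117 - 144) / -3 = -27/-3 = 9
T[4] = (144 - 9) / -3 = 135/-3 = -45
T[3] = (9 - (-45)) / -3 = 54/-3 = -18
T[2] = (-45 - (-18)) / -3 = -27/-3 = 9
T[1] = (-18 - 9) / -3 = -27/-3 = 9

9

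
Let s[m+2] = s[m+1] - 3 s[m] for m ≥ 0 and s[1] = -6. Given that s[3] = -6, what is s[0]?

6

Let s[0] = x.
s[2] = -6 - 3x
s[3] = 12 - 3x
So 12 - 3x = -6, giving x = 6.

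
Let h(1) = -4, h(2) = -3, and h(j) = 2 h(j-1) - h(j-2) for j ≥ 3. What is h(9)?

h(3) = 2(-3) - (-4) = -2
h(4) = 2(-2) - (-3) = -1
h(5) = 2(-1) - (-2) = 0
h(6) = 2(0) - (-1) = 1
h(7) = 2(1) - 0 = 2
h(8) = 2(2) - 1 = 3
h(9) = 2(3) - 2 = 4

4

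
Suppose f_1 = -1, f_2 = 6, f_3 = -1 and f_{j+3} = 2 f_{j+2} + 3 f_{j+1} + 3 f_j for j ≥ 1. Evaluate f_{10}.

13201

f_4 = 2(-1) + 3(6) + 3(-1) = 13
f_5 = 2(13) + 3(-1) + 3(6) = 41
f_6 = 2(41) + 3(13) + 3(-1) = 118
f_7 = 2(118) + 3(41) + 3(13) = 398
f_8 = 2(398) + 3(118) + 3(41) = 1273
f_9 = 2(1273) + 3(398) + 3(118) = 4094
f_{10} = 2(4094) + 3(1273) + 3(398) = 13201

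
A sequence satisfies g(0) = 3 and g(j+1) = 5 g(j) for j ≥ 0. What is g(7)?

g(1) = 5(3) = 15
g(2) = 5(15) = 75
g(3) = 5(75) = 375
g(4) = 5(375) = 1875
g(5) = 5(1875) = 9375
g(6) = 5(9375) = 46875
g(7) = 5(46875) = 234375

234375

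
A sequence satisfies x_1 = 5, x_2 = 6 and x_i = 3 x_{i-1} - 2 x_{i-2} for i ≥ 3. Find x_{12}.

2052

x_3 = 3*6 - 2*5 = 8
x_4 = 3*8 - 2*6 = 12
x_5 = 3*12 - 2*8 = 20
x_6 = 3*20 - 2*12 = 36
x_7 = 3*36 - 2*20 = 68
x_8 = 3*68 - 2*36 = 132
x_9 = 3*132 - 2*68 = 260
x_{10} = 3*260 - 2*132 = 516
x_{11} = 3*516 - 2*260 = 1028
x_{12} = 3*1028 - 2*516 = 2052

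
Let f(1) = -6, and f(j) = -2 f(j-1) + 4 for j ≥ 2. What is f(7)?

f(2) = -2·(-6) + 4 = 16
f(3) = -2·16 + 4 = -28
f(4) = -2·(-28) + 4 = 60
f(5) = -2·60 + 4 = -116
f(6) = -2·(-116) + 4 = 236
f(7) = -2·236 + 4 = -468

-468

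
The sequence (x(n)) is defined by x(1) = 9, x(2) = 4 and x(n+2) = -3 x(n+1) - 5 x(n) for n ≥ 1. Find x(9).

2607

x(3) = -3*4 - 5*9 = -57
x(4) = -3*(-57) - 5*4 = 151
x(5) = -3*151 - 5*(-57) = -168
x(6) = -3*(-168) - 5*151 = -251
x(7) = -3*(-251) - 5*(-168) = 1593
x(8) = -3*1593 - 5*(-251) = -3524
x(9) = -3*(-3524) - 5*1593 = 2607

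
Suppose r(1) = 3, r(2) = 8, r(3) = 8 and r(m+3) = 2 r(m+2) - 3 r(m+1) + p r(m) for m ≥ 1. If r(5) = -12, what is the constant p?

2

r(4) = -8 + 3p
r(5) = -40 + 14p
So -40 + 14p = -12, giving p = 2.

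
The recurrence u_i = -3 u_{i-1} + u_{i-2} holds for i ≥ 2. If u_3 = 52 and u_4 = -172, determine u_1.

4

Rearranging, u_{i-2} = u_i + 3 u_{i-1}.
u_2 = -172 + 3*52 = -16
u_1 = 52 + 3*(-16) = 4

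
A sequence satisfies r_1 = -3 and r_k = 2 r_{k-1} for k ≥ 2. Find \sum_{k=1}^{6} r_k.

r_2 = 2*(-3) = -6
r_3 = 2*(-6) = -12
r_4 = 2*(-12) = -24
r_5 = 2*(-24) = -48
r_6 = 2*(-48) = -96
Sum = (-3) + (-6) + (-12) + (-24) + (-48) + (-96) = -189

-189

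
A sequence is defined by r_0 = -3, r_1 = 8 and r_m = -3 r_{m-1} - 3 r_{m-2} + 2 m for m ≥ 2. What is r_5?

-23

r_2 = -3*8 - 3*(-3) + 4 = -11
r_3 = -3*(-11) - 3*8 + 6 = 15
r_4 = -3*15 - 3*(-11) + 8 = -4
r_5 = -3*(-4) - 3*15 + 10 = -23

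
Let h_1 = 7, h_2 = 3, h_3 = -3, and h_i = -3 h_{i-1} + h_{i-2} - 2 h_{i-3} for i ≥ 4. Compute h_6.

h_4 = -3(-3) + 3 - 2(7) = -2
h_5 = -3(-2) + (-3) - 2(3) = -3
h_6 = -3(-3) + (-2) - 2(-3) = 13

13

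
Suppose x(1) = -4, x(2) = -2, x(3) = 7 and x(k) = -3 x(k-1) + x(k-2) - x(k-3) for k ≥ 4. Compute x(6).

-224

x(4) = -3(7) + (-2) - (-4) = -19
x(5) = -3(-19) + 7 - (-2) = 66
x(6) = -3(66) + (-19) - 7 = -224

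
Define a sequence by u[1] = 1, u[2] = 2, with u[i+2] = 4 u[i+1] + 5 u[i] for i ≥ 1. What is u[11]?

u[3] = 4(2) + 5(1) = 13
u[4] = 4(13) + 5(2) = 62
u[5] = 4(62) + 5(13) = 313
u[6] = 4(313) + 5(62) = 1562
u[7] = 4(1562) + 5(313) = 7813
u[8] = 4(7813) + 5(1562) = 39062
u[9] = 4(39062) + 5(7813) = 195313
u[10] = 4(195313) + 5(39062) = 976562
u[11] = 4(976562) + 5(195313) = 4882813

4882813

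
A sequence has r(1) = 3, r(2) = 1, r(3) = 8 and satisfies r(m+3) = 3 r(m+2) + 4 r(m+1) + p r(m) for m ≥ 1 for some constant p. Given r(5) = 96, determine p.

r(4) = 28 + 3p
r(5) = 116 + 10p
So 116 + 10p = 96, giving p = -2.

-2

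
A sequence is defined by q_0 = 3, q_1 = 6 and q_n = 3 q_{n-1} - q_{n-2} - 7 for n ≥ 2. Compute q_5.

36

q_2 = 3(6) - 3 - 7 = 8
q_3 = 3(8) - 6 - 7 = 11
q_4 = 3(11) - 8 - 7 = 18
q_5 = 3(18) - 11 - 7 = 36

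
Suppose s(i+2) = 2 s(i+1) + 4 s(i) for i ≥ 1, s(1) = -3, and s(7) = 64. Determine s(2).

4

Let s(2) = v.
s(3) = -12 + 2v
s(4) = -24 + 8v
s(5) = -96 + 24v
s(6) = -288 + 80v
s(7) = -960 + 256v
So -960 + 256v = 64, giving v = 4.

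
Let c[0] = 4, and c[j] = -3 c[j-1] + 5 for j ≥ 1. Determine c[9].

-54127

c[1] = -3*4 + 5 = -7
c[2] = -3*(-7) + 5 = 26
c[3] = -3*26 + 5 = -73
c[4] = -3*(-73) + 5 = 224
c[5] = -3*224 + 5 = -667
c[6] = -3*(-667) + 5 = 2006
c[7] = -3*2006 + 5 = -6013
c[8] = -3*(-6013) + 5 = 18044
c[9] = -3*18044 + 5 = -54127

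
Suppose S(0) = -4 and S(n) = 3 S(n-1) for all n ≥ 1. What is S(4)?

-324

S(1) = 3(-4) = -12
S(2) = 3(-12) = -36
S(3) = 3(-36) = -108
S(4) = 3(-108) = -324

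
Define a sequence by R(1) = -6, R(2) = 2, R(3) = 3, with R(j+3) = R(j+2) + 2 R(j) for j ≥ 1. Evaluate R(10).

-59

R(4) = 3 + 2(-6) = -9
R(5) = (-9) + 2(2) = -5
R(6) = (-5) + 2(3) = 1
R(7) = 1 + 2(-9) = -17
R(8) = (-17) + 2(-5) = -27
R(9) = (-27) + 2(1) = -25
R(10) = (-25) + 2(-17) = -59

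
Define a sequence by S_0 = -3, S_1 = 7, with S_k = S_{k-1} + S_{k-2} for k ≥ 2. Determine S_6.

S_2 = 7 + (-3) = 4
S_3 = 4 + 7 = 11
S_4 = 11 + 4 = 15
S_5 = 15 + 11 = 26
S_6 = 26 + 15 = 41

41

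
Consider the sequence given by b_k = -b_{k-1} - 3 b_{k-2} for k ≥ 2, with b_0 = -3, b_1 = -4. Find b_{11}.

-1291

b_2 = -(-4) - 3·(-3) = 13
b_3 = -13 - 3·(-4) = -1
b_4 = -(-1) - 3·13 = -38
b_5 = -(-38) - 3·(-1) = 41
b_6 = -41 - 3·(-38) = 73
b_7 = -73 - 3·41 = -196
b_8 = -(-196) - 3·73 = -23
b_9 = -(-23) - 3·(-196) = 611
b_{10} = -611 - 3·(-23) = -542
b_{11} = -(-542) - 3·611 = -1291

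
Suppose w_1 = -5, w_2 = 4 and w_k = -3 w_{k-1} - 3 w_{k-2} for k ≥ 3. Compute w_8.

w_3 = -3*4 - 3*(-5) = 3
w_4 = -3*3 - 3*4 = -21
w_5 = -3*(-21) - 3*3 = 54
w_6 = -3*54 - 3*(-21) = -99
w_7 = -3*(-99) - 3*54 = 135
w_8 = -3*135 - 3*(-99) = -108

-108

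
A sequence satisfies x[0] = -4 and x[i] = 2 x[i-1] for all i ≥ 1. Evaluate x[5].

-128

x[1] = 2·(-4) = -8
x[2] = 2·(-8) = -16
x[3] = 2·(-16) = -32
x[4] = 2·(-32) = -64
x[5] = 2·(-64) = -128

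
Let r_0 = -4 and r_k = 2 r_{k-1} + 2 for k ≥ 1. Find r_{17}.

The fixed point is 2/(1 - 2) = -2, so r_k + 2 = 2(r_{k-1} + 2).
Hence r_k = -2·2^k - 2.
r_{17} = -2·2^{17} - 2 = -2·131072 - 2 = -262146.

-262146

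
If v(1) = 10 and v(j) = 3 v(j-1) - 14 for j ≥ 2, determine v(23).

94143178834

The fixed point is -14/(1 - 3) = 7, so v(j) - 7 = 3(v(j-1) - 7).
Hence v(j) = 3·3^{j-1} + 7.
v(23) = 3·3^{22} + 7 = 3·31381059609 + 7 = 94143178834.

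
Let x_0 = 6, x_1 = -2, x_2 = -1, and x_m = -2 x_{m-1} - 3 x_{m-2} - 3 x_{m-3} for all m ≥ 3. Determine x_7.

2

x_3 = -2·(-1) - 3·(-2) - 3·6 = -10
x_4 = -2·(-10) - 3·(-1) - 3·(-2) = 29
x_5 = -2·29 - 3·(-10) - 3·(-1) = -25
x_6 = -2·(-25) - 3·29 - 3·(-10) = -7
x_7 = -2·(-7) - 3·(-25) - 3·29 = 2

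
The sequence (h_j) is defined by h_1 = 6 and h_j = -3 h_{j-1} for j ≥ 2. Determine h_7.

h_2 = -3(6) = -18
h_3 = -3(-18) = 54
h_4 = -3(54) = -162
h_5 = -3(-162) = 486
h_6 = -3(486) = -1458
h_7 = -3(-1458) = 4374

4374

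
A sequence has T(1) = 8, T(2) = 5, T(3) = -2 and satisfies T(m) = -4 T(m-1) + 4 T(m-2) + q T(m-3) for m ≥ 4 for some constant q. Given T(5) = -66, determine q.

T(4) = 28 + 8q
T(5) = -120 - 27q
So -120 - 27q = -66, giving q = -2.

-2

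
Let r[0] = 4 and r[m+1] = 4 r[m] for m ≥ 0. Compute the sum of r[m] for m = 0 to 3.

340

r[1] = 4·4 = 16
r[2] = 4·16 = 64
r[3] = 4·64 = 256
Sum = 4 + 16 + 64 + 256 = 340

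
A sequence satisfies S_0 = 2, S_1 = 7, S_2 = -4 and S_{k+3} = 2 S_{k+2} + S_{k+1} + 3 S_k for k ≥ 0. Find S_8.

1077

S_3 = 2·(-4) + 7 + 3·2 = 5
S_4 = 2·5 + (-4) + 3·7 = 27
S_5 = 2·27 + 5 + 3·(-4) = 47
S_6 = 2·47 + 27 + 3·5 = 136
S_7 = 2·136 + 47 + 3·27 = 400
S_8 = 2·400 + 136 + 3·47 = 1077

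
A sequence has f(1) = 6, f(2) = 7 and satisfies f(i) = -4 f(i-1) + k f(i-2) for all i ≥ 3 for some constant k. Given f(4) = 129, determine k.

f(3) = -28 + 6k
f(4) = 112 - 17k
So 112 - 17k = 129, giving k = -1.

-1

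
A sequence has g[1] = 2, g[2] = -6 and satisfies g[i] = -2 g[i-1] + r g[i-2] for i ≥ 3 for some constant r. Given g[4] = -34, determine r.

g[3] = 12 + 2r
g[4] = -24 - 10r
So -24 - 10r = -34, giving r = 1.

1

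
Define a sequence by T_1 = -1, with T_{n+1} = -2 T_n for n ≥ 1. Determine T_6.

T_2 = -2·(-1) = 2
T_3 = -2·2 = -4
T_4 = -2·(-4) = 8
T_5 = -2·8 = -16
T_6 = -2·(-16) = 32

32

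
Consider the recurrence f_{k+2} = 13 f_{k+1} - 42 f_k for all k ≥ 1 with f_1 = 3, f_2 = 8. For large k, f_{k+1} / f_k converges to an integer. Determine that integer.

The characteristic equation is r^2 - 13r + 42 = 0, which factors as (r - 7)(r - 6) = 0.
So the roots are 7 and 6. Since |7| > |6| and the coefficient of 7^k is non-zero, the ratio tends to 7.

7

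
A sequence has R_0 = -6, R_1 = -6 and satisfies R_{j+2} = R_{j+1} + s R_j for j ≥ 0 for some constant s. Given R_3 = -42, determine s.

3

R_2 = -6 - 6s
R_3 = -6 - 12s
So -6 - 12s = -42, giving s = 3.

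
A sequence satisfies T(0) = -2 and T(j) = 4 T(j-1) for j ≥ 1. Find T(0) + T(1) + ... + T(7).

-43690

T(1) = 4*(-2) = -8
T(2) = 4*(-8) = -32
T(3) = 4*(-32) = -128
T(4) = 4*(-128) = -512
T(5) = 4*(-512) = -2048
T(6) = 4*(-2048) = -8192
T(7) = 4*(-8192) = -32768
Sum = (-2) + (-8) + (-32) + (-128) + (-512) + (-2048) + (-8192) + (-32768) = -43690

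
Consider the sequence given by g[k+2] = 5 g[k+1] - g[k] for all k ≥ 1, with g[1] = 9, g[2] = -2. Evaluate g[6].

-2137

g[3] = 5(-2) - 9 = -19
g[4] = 5(-19) - (-2) = -93
g[5] = 5(-93) - (-19) = -446
g[6] = 5(-446) - (-93) = -2137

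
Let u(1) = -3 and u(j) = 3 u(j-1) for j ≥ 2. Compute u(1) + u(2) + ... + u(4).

-120

u(2) = 3(-3) = -9
u(3) = 3(-9) = -27
u(4) = 3(-27) = -81
Sum = (-3) + (-9) + (-27) + (-81) = -120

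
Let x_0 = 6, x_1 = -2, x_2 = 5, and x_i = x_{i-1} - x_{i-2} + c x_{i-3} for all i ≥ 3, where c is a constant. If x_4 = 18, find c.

4

x_3 = 7 + 6c
x_4 = 2 + 4c
So 2 + 4c = 18, giving c = 4.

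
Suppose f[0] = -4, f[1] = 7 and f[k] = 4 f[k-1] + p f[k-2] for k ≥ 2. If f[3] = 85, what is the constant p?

f[2] = 28 - 4p
f[3] = 112 - 9p
So 112 - 9p = 85, giving p = 3.

3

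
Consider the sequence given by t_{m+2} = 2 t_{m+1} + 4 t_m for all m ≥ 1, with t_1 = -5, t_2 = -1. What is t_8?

t_3 = 2(-1) + 4(-5) = -22
t_4 = 2(-22) + 4(-1) = -48
t_5 = 2(-48) + 4(-22) = -184
t_6 = 2(-184) + 4(-48) = -560
t_7 = 2(-560) + 4(-184) = -1856
t_8 = 2(-1856) + 4(-560) = -5952

-5952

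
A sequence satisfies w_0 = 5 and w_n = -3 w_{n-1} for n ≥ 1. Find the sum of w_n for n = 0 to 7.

w_1 = -3·5 = -15
w_2 = -3·(-15) = 45
w_3 = -3·45 = -135
w_4 = -3·(-135) = 405
w_5 = -3·405 = -1215
w_6 = -3·(-1215) = 3645
w_7 = -3·3645 = -10935
Sum = 5 + (-15) + 45 + (-135) + 405 + (-1215) + 3645 + (-10935) = -8200

-8200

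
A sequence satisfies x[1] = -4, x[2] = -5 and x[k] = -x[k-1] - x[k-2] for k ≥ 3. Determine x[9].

x[3] = -(-5) - (-4) = 9
x[4] = -9 - (-5) = -4
x[5] = -(-4) - 9 = -5
x[6] = -(-5) - (-4) = 9
x[7] = -9 - (-5) = -4
x[8] = -(-4) - 9 = -5
x[9] = -(-5) - (-4) = 9

9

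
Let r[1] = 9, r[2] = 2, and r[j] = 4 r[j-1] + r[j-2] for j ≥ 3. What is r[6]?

1258

r[3] = 4(2) + 9 = 17
r[4] = 4(17) + 2 = 70
r[5] = 4(70) + 17 = 297
r[6] = 4(297) + 70 = 1258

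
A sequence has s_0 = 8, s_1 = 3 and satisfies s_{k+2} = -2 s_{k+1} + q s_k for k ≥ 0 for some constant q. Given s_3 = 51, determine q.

-3

s_2 = -6 + 8q
s_3 = 12 - 13q
So 12 - 13q = 51, giving q = -3.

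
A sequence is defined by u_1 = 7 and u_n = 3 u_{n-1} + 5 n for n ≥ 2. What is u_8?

u_2 = 3*7 + 10 = 31
u_3 = 3*31 + 15 = 108
u_4 = 3*108 + 20 = 344
u_5 = 3*344 + 25 = 1057
u_6 = 3*1057 + 30 = 3201
u_7 = 3*3201 + 35 = 9638
u_8 = 3*9638 + 40 = 28954

28954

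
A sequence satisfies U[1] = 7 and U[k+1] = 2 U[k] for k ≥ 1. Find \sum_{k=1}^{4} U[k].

105

U[2] = 2·7 = 14
U[3] = 2·14 = 28
U[4] = 2·28 = 56
Sum = 7 + 14 + 28 + 56 = 105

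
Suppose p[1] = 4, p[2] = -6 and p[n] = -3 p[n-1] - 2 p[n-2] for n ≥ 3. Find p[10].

p[3] = -3(-6) - 2(4) = 10
p[4] = -3(10) - 2(-6) = -18
p[5] = -3(-18) - 2(10) = 34
p[6] = -3(34) - 2(-18) = -66
p[7] = -3(-66) - 2(34) = 130
p[8] = -3(130) - 2(-66) = -258
p[9] = -3(-258) - 2(130) = 514
p[10] = -3(514) - 2(-258) = -1026

-1026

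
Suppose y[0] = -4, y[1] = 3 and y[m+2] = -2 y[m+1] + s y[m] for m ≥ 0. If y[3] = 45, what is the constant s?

y[2] = -6 - 4s
y[3] = 12 + 11s
So 12 + 11s = 45, giving s = 3.

3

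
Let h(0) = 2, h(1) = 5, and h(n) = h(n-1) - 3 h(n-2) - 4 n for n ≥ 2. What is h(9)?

h(2) = 5 - 3·2 - 8 = -9
h(3) = (-9) - 3·5 - 12 = -36
h(4) = (-36) - 3·(-9) - 16 = -25
h(5) = (-25) - 3·(-36) - 20 = 63
h(6) = 63 - 3·(-25) - 24 = 114
h(7) = 114 - 3·63 - 28 = -103
h(8) = (-103) - 3·114 - 32 = -477
h(9) = (-477) - 3·(-103) - 36 = -204

-204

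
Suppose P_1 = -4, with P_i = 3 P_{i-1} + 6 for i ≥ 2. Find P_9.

-6564

P_2 = 3·(-4) + 6 = -6
P_3 = 3·(-6) + 6 = -12
P_4 = 3·(-12) + 6 = -30
P_5 = 3·(-30) + 6 = -84
P_6 = 3·(-84) + 6 = -246
P_7 = 3·(-246) + 6 = -732
P_8 = 3·(-732) + 6 = -2190
P_9 = 3·(-2190) + 6 = -6564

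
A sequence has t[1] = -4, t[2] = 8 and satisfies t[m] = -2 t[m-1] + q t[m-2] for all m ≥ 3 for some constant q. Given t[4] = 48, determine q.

1

t[3] = -16 - 4q
t[4] = 32 + 16q
So 32 + 16q = 48, giving q = 1.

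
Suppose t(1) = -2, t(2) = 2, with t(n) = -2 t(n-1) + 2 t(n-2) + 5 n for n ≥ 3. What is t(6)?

12

t(3) = -2(2) + 2(-2) + 15 = 7
t(4) = -2(7) + 2(2) + 20 = 10
t(5) = -2(10) + 2(7) + 25 = 19
t(6) = -2(19) + 2(10) + 30 = 12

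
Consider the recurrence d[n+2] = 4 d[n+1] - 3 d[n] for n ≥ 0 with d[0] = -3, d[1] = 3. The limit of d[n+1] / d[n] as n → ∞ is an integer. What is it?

3

The characteristic equation is r^2 - 4r + 3 = 0, which factors as (r - 3)(r - 1) = 0.
So the roots are 3 and 1. Since |3| > |1| and the coefficient of 3^n is non-zero, the ratio tends to 3.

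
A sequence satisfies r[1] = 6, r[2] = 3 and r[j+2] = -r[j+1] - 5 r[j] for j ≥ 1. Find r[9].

807

r[3] = -3 - 5(6) = -33
r[4] = -(-33) - 5(3) = 18
r[5] = -18 - 5(-33) = 147
r[6] = -147 - 5(18) = -237
r[7] = -(-237) - 5(147) = -498
r[8] = -(-498) - 5(-237) = 1683
r[9] = -1683 - 5(-498) = 807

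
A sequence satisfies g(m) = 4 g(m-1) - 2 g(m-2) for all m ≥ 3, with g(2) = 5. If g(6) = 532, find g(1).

3

Let g(1) = z.
g(3) = 20 - 2z
g(4) = 70 - 8z
g(5) = 240 - 28z
g(6) = 820 - 96z
So 820 - 96z = 532, giving z = 3.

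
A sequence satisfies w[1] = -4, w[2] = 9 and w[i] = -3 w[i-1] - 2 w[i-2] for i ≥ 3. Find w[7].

w[3] = -3·9 - 2·(-4) = -19
w[4] = -3·(-19) - 2·9 = 39
w[5] = -3·39 - 2·(-19) = -79
w[6] = -3·(-79) - 2·39 = 159
w[7] = -3·159 - 2·(-79) = -319

-319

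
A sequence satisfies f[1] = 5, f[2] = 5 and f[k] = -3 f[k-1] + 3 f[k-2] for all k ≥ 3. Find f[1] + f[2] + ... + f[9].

f[3] = -3(5) + 3(5) = 0
f[4] = -3(0) + 3(5) = 15
f[5] = -3(15) + 3(0) = -45
f[6] = -3(-45) + 3(15) = 180
f[7] = -3(180) + 3(-45) = -675
f[8] = -3(-675) + 3(180) = 2565
f[9] = -3(2565) + 3(-675) = -9720
Sum = 5 + 5 + 0 + 15 + (-45) + 180 + (-675) + 2565 + (-9720) = -7670

-7670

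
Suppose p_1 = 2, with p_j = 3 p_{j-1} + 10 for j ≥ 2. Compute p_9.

45922

p_2 = 3*2 + 10 = 16
p_3 = 3*16 + 10 = 58
p_4 = 3*58 + 10 = 184
p_5 = 3*184 + 10 = 562
p_6 = 3*562 + 10 = 1696
p_7 = 3*1696 + 10 = 5098
p_8 = 3*5098 + 10 = 15304
p_9 = 3*15304 + 10 = 45922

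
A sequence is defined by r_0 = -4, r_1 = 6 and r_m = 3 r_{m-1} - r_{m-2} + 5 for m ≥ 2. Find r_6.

r_2 = 3*6 - (-4) + 5 = 27
r_3 = 3*27 - 6 + 5 = 80
r_4 = 3*80 - 27 + 5 = 218
r_5 = 3*218 - 80 + 5 = 579
r_6 = 3*579 - 218 + 5 = 1524

1524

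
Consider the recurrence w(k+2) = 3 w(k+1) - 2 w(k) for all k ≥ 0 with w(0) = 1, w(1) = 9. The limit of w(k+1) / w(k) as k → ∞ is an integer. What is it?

2

The characteristic equation is r^2 - 3r + 2 = 0, which factors as (r - 2)(r - 1) = 0.
So the roots are 2 and 1. Since |2| > |1| and the coefficient of 2^k is non-zero, the ratio tends to 2.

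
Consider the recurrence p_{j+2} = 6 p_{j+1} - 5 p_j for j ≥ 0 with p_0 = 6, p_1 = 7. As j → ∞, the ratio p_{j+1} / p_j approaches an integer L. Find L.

5

The characteristic equation is r^2 - 6r + 5 = 0, which factors as (r - 5)(r - 1) = 0.
So the roots are 5 and 1. Since |5| > |1| and the coefficient of 5^j is non-zero, the ratio tends to 5.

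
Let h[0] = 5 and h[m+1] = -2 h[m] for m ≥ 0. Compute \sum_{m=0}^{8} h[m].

855

h[1] = -2(5) = -10
h[2] = -2(-10) = 20
h[3] = -2(20) = -40
h[4] = -2(-40) = 80
h[5] = -2(80) = -160
h[6] = -2(-160) = 320
h[7] = -2(320) = -640
h[8] = -2(-640) = 1280
Sum = 5 + (-10) + 20 + (-40) + 80 + (-160) + 320 + (-640) + 1280 = 855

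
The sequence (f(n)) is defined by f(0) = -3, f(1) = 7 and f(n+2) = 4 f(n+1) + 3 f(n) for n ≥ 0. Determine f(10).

4480915

f(2) = 4*7 + 3*(-3) = 19
f(3) = 4*19 + 3*7 = 97
f(4) = 4*97 + 3*19 = 445
f(5) = 4*445 + 3*97 = 2071
f(6) = 4*2071 + 3*445 = 9619
f(7) = 4*9619 + 3*2071 = 44689
f(8) = 4*44689 + 3*9619 = 207613
f(9) = 4*207613 + 3*44689 = 964519
f(10) = 4*964519 + 3*207613 = 4480915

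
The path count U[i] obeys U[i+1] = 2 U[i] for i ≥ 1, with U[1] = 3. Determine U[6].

U[2] = 2(3) = 6
U[3] = 2(6) = 12
U[4] = 2(12) = 24
U[5] = 2(24) = 48
U[6] = 2(48) = 96

96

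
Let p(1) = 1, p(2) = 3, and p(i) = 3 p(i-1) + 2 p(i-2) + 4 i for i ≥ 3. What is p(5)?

p(3) = 3·3 + 2·1 + 12 = 23
p(4) = 3·23 + 2·3 + 16 = 91
p(5) = 3·91 + 2·23 + 20 = 339

339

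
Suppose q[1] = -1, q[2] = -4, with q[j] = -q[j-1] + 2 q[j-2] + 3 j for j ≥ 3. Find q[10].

-910

q[3] = -(-4) + 2(-1) + 9 = 11
q[4] = -11 + 2(-4) + 12 = -7
q[5] = -(-7) + 2(11) + 15 = 44
q[6] = -44 + 2(-7) + 18 = -40
q[7] = -(-40) + 2(44) + 21 = 149
q[8] = -149 + 2(-40) + 24 = -205
q[9] = -(-205) + 2(149) + 27 = 530
q[10] = -530 + 2(-205) + 30 = -910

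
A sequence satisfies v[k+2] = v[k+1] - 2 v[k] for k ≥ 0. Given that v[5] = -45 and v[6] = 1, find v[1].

3

Rearranging, v[k-2] = (v[k] - v[k-1]) / -2.
v[4] = (1 - (-45)) / -2 = 46/-2 = -23
v[3] = (-45 - (-23)) / -2 = -22/-2 = 11
v[2] = (-23 - 11) / -2 = -34/-2 = 17
v[1] = (11 - 17) / -2 = -6/-2 = 3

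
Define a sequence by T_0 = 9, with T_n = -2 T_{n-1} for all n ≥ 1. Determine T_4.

144

T_1 = -2(9) = -18
T_2 = -2(-18) = 36
T_3 = -2(36) = -72
T_4 = -2(-72) = 144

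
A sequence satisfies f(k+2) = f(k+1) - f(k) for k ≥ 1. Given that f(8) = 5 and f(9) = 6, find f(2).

5

Rearranging, f(k-2) = -(f(k) - f(k-1)).
f(7) = -(6 - 5) = -1
f(6) = -(5 - (-1)) = -6
f(5) = -(-1 - (-6)) = -5
f(4) = -(-6 - (-5)) = 1
f(3) = -(-5 - 1) = 6
f(2) = -(1 - 6) = 5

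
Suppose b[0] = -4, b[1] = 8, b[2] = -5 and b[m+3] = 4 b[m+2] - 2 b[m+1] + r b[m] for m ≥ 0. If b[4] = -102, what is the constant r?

-4

b[3] = -36 - 4r
b[4] = -134 - 8r
So -134 - 8r = -102, giving r = -4.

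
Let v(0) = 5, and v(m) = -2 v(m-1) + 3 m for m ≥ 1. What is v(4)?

74

v(1) = -2*5 + 3 = -7
v(2) = -2*(-7) + 6 = 20
v(3) = -2*20 + 9 = -31
v(4) = -2*(-31) + 12 = 74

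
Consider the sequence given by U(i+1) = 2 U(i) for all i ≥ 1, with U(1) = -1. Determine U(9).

-256

U(2) = 2(-1) = -2
U(3) = 2(-2) = -4
U(4) = 2(-4) = -8
U(5) = 2(-8) = -16
U(6) = 2(-16) = -32
U(7) = 2(-32) = -64
U(8) = 2(-64) = -128
U(9) = 2(-128) = -256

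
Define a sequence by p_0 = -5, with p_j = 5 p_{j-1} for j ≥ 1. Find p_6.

p_1 = 5·(-5) = -25
p_2 = 5·(-25) = -125
p_3 = 5·(-125) = -625
p_4 = 5·(-625) = -3125
p_5 = 5·(-3125) = -15625
p_6 = 5·(-15625) = -78125

-78125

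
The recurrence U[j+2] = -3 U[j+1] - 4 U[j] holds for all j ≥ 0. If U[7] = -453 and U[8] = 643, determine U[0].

1

Rearranging, U[j-2] = (U[j] + 3 U[j-1]) / -4.
U[6] = (643 + 3·(-453)) / -4 = -716/-4 = 179
U[5] = (-453 + 3·179) / -4 = 84/-4 = -21
U[4] = (179 + 3·(-21)) / -4 = 116/-4 = -29
U[3] = (-21 + 3·(-29)) / -4 = -108/-4 = 27
U[2] = (-29 + 3·27) / -4 = 52/-4 = -13
U[1] = (27 + 3·(-13)) / -4 = -12/-4 = 3
U[0] = (-13 + 3·3) / -4 = -4/-4 = 1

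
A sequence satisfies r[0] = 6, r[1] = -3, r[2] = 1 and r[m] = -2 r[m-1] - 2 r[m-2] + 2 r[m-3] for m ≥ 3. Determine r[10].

r[3] = -2*1 - 2*(-3) + 2*6 = 16
r[4] = -2*16 - 2*1 + 2*(-3) = -40
r[5] = -2*(-40) - 2*16 + 2*1 = 50
r[6] = -2*50 - 2*(-40) + 2*16 = 12
r[7] = -2*12 - 2*50 + 2*(-40) = -204
r[8] = -2*(-204) - 2*12 + 2*50 = 484
r[9] = -2*484 - 2*(-204) + 2*12 = -536
r[10] = -2*(-536) - 2*484 + 2*(-204) = -304

-304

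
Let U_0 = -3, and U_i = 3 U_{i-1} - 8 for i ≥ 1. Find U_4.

U_1 = 3(-3) - 8 = -17
U_2 = 3(-17) - 8 = -59
U_3 = 3(-59) - 8 = -185
U_4 = 3(-185) - 8 = -563

-563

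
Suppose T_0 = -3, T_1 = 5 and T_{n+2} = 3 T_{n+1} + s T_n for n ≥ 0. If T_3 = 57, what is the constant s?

-3

T_2 = 15 - 3s
T_3 = 45 - 4s
So 45 - 4s = 57, giving s = -3.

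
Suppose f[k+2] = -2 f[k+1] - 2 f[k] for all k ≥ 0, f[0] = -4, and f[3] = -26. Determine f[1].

Let f[1] = y.
f[2] = 8 - 2y
f[3] = -16 + 2y
So -16 + 2y = -26, giving y = -5.

-5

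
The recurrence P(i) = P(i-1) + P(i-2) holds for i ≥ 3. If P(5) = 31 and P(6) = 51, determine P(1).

2

Rearranging, P(i-2) = P(i) - P(i-1).
P(4) = 51 - 31 = 20
P(3) = 31 - 20 = 11
P(2) = 20 - 11 = 9
P(1) = 11 - 9 = 2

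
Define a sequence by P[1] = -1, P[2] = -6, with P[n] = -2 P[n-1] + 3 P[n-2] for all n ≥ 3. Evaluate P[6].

P[3] = -2*(-6) + 3*(-1) = 9
P[4] = -2*9 + 3*(-6) = -36
P[5] = -2*(-36) + 3*9 = 99
P[6] = -2*99 + 3*(-36) = -306

-306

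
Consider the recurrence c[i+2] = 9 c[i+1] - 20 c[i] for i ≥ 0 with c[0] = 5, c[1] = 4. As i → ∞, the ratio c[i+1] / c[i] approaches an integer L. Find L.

5

The characteristic equation is r^2 - 9r + 20 = 0, which factors as (r - 5)(r - 4) = 0.
So the roots are 5 and 4. Since |5| > |4| and the coefficient of 5^i is non-zero, the ratio tends to 5.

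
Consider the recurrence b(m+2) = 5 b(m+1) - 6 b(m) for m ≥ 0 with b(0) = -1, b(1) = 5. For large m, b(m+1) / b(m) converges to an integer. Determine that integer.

3

The characteristic equation is r^2 - 5r + 6 = 0, which factors as (r - 3)(r - 2) = 0.
So the roots are 3 and 2. Since |3| > |2| and the coefficient of 3^m is non-zero, the ratio tends to 3.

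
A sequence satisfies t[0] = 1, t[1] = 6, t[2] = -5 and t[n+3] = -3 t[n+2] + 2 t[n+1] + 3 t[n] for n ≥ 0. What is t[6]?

t[3] = -3*(-5) + 2*6 + 3*1 = 30
t[4] = -3*30 + 2*(-5) + 3*6 = -82
t[5] = -3*(-82) + 2*30 + 3*(-5) = 291
t[6] = -3*291 + 2*(-82) + 3*30 = -947

-947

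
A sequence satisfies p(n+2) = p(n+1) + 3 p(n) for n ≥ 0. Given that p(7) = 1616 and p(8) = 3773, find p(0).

Rearranging, p(n-2) = (p(n) - p(n-1)) / 3.
p(6) = (3773 - 1616) / 3 = 2157/3 = 719
p(5) = (1616 - 719) / 3 = 897/3 = 299
p(4) = (719 - 299) / 3 = 420/3 = 140
p(3) = (299 - 140) / 3 = 159/3 = 53
p(2) = (140 - 53) / 3 = 87/3 = 29
p(1) = (53 - 29) / 3 = 24/3 = 8
p(0) = (29 - 8) / 3 = 21/3 = 7

7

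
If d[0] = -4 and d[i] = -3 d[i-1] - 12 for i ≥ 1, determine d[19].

1162261464

The fixed point is -12/(1 + 3) = -3, so d[i] + 3 = -3(d[i-1] + 3).
Hence d[i] = -1·(-3)^i - 3.
d[19] = -1·(-3)^{19} - 3 = -1·-1162261467 - 3 = 1162261464.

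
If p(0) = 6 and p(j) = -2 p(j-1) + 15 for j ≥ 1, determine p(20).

The fixed point is 15/(1 + 2) = 5, so p(j) - 5 = -2(p(j-1) - 5).
Hence p(j) = 1·(-2)^j + 5.
p(20) = 1·(-2)^{20} + 5 = 1·1048576 + 5 = 1048581.

1048581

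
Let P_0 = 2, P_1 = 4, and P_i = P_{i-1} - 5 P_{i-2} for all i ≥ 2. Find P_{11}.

-986

P_2 = 4 - 5(2) = -6
P_3 = (-6) - 5(4) = -26
P_4 = (-26) - 5(-6) = 4
P_5 = 4 - 5(-26) = 134
P_6 = 134 - 5(4) = 114
P_7 = 114 - 5(134) = -556
P_8 = (-556) - 5(114) = -1126
P_9 = (-1126) - 5(-556) = 1654
P_{10} = 1654 - 5(-1126) = 7284
P_{11} = 7284 - 5(1654) = -986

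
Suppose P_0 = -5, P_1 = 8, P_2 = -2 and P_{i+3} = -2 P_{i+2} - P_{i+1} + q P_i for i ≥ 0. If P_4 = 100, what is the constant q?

P_3 = -4 - 5q
P_4 = 10 + 18q
So 10 + 18q = 100, giving q = 5.

5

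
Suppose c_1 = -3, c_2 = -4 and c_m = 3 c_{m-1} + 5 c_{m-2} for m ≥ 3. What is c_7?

-7647

c_3 = 3(-4) + 5(-3) = -27
c_4 = 3(-27) + 5(-4) = -101
c_5 = 3(-101) + 5(-27) = -438
c_6 = 3(-438) + 5(-101) = -1819
c_7 = 3(-1819) + 5(-438) = -7647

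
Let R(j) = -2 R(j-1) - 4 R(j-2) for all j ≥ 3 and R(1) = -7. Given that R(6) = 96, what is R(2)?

Let R(2) = z.
R(3) = 28 - 2z
R(4) = -56
R(5) = 8z
R(6) = 224 - 16z
So 224 - 16z = 96, giving z = 8.

8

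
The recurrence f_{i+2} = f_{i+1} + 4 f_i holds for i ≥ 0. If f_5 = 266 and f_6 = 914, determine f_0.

Rearranging, f_{i-2} = (f_i - f_{i-1}) / 4.
f_4 = (914 - 266) / 4 = 648/4 = 162
f_3 = (266 - 162) / 4 = 104/4 = 26
f_2 = (162 - 26) / 4 = 136/4 = 34
f_1 = (26 - 34) / 4 = -8/4 = -2
f_0 = (34 - (-2)) / 4 = 36/4 = 9

9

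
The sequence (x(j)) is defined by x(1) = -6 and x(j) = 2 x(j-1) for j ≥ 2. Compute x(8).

-768

x(2) = 2*(-6) = -12
x(3) = 2*(-12) = -24
x(4) = 2*(-24) = -48
x(5) = 2*(-48) = -96
x(6) = 2*(-96) = -192
x(7) = 2*(-192) = -384
x(8) = 2*(-384) = -768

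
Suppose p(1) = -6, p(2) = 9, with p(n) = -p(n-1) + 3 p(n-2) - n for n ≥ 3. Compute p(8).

1647

p(3) = -9 + 3(-6) - 3 = -30
p(4) = -(-30) + 3(9) - 4 = 53
p(5) = -53 + 3(-30) - 5 = -148
p(6) = -(-148) + 3(53) - 6 = 301
p(7) = -301 + 3(-148) - 7 = -752
p(8) = -(-752) + 3(301) - 8 = 1647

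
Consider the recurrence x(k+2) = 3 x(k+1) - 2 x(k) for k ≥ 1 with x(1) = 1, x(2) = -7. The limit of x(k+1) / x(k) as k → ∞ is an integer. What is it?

2

The characteristic equation is r^2 - 3r + 2 = 0, which factors as (r - 2)(r - 1) = 0.
So the roots are 2 and 1. Since |2| > |1| and the coefficient of 2^k is non-zero, the ratio tends to 2.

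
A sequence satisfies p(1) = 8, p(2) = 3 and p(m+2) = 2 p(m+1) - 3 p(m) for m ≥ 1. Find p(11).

-1818

p(3) = 2(3) - 3(8) = -18
p(4) = 2(-18) - 3(3) = -45
p(5) = 2(-45) - 3(-18) = -36
p(6) = 2(-36) - 3(-45) = 63
p(7) = 2(63) - 3(-36) = 234
p(8) = 2(234) - 3(63) = 279
p(9) = 2(279) - 3(234) = -144
p(10) = 2(-144) - 3(279) = -1125
p(11) = 2(-1125) - 3(-144) = -1818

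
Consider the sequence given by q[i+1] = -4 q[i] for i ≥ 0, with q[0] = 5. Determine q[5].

q[1] = -4(5) = -20
q[2] = -4(-20) = 80
q[3] = -4(80) = -320
q[4] = -4(-320) = 1280
q[5] = -4(1280) = -5120

-5120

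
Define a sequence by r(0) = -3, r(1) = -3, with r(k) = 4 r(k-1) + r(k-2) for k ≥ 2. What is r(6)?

-4791

r(2) = 4*(-3) + (-3) = -15
r(3) = 4*(-15) + (-3) = -63
r(4) = 4*(-63) + (-15) = -267
r(5) = 4*(-267) + (-63) = -1131
r(6) = 4*(-1131) + (-267) = -4791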